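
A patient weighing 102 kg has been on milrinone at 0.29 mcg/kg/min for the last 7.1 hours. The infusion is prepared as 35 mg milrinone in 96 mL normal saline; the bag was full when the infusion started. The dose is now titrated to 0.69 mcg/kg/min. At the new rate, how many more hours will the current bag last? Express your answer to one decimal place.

5.3 hours

Initial rate:
Dose = 0.29 mcg/kg/min × 102 kg = 29.58 mcg/min
29.58 mcg/min × 60 min/hr = 1774.8 mcg/hr
Concentration = 35 mg ÷ 96 mL = 0.3645833 mg/mL = 364.5833 mcg/mL
Rate = 1774.8 mcg/hr ÷ 364.5833 mcg/mL = 4.868023 mL/hr
Volume infused so far = 4.868023 mL/hr × 7.1 hr = 34.56296 mL
Volume remaining = 96 − 34.56296 = 61.43704 mL
New rate:
Dose = 0.69 mcg/kg/min × 102 kg = 70.38 mcg/min
70.38 mcg/min × 60 min/hr = 4222.8 mcg/hr
Rate = 4222.8 mcg/hr ÷ 364.5833 mcg/mL = 11.58254 mL/hr
Time remaining = 61.43704 mL ÷ 11.58254 mL/hr = 5.304282 hr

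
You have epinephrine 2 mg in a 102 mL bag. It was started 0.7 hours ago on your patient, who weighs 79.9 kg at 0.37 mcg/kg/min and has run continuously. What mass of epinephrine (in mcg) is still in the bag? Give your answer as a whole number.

758 mcg

Dose = 0.37 mcg/kg/min × 79.9 kg = 29.563 mcg/min
29.563 mcg/min × 60 min/hr = 1773.78 mcg/hr
Concentration = 2 mg ÷ 102 mL = 0.01960784 mg/mL = 19.60784 mcg/mL
Rate = 1773.78 mcg/hr ÷ 19.60784 mcg/mL = 90.46278 mL/hr
Volume infused = 90.46278 mL/hr × 0.7 hr = 63.32395 mL
Volume remaining = 102 − 63.32395 = 38.67605 mL
Drug remaining = 38.67605 mL × 19.60784 mcg/mL = 758.354 mcg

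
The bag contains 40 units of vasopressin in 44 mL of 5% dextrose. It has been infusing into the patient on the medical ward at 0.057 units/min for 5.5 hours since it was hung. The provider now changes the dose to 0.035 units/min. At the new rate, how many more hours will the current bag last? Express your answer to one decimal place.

10.1 hours

Initial rate:
0.057 units/min × 60 min/hr = 3.42 units/hr
Concentration = 40 units ÷ 44 mL = 0.9090909 units/mL
Rate = 3.42 units/hr ÷ 0.9090909 units/mL = 3.762 mL/hr
Volume infused so far = 3.762 mL/hr × 5.5 hr = 20.691 mL
Volume remaining = 44 − 20.691 = 23.309 mL
New rate:
0.035 units/min × 60 min/hr = 2.1 units/hr
Rate = 2.1 units/hr ÷ 0.9090909 units/mL = 2.31 mL/hr
Time remaining = 23.309 mL ÷ 2.31 mL/hr = 10.09048 hr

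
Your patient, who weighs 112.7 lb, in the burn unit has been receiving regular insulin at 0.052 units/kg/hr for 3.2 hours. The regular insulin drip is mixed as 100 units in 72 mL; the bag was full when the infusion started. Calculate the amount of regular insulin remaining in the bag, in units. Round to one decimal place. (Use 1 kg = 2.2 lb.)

Weight = 112.7 lb ÷ 2.2 lb/kg = 51.22727 kg
Dose = 0.052 units/kg/hr × 51.22727 kg = 2.663818 units/hr
Concentration = 100 units ÷ 72 mL = 1.388889 units/mL
Rate = 2.663818 units/hr ÷ 1.388889 units/mL = 1.917949 mL/hr
Volume infused = 1.917949 mL/hr × 3.2 hr = 6.137437 mL
Volume remaining = 72 − 6.137437 = 65.86256 mL
Drug remaining = 65.86256 mL × 1.388889 units/mL = 91.47578 units

91.5 units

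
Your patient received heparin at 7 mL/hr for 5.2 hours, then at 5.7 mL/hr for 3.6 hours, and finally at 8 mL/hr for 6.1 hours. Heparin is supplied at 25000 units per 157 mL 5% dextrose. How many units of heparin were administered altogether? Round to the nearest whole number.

Concentration = 25000 units ÷ 157 mL = 159.2357 units/mL
Stage 1: 7 mL/hr × 5.2 hr = 36.4 mL → 36.4 mL × 159.2357 units/mL = 5796.178 units
Stage 2: 5.7 mL/hr × 3.6 hr = 20.52 mL → 20.52 mL × 159.2357 units/mL = 3267.516 units
Stage 3: 8 mL/hr × 6.1 hr = 48.8 mL → 48.8 mL × 159.2357 units/mL = 7770.701 units
Total = 5796.178 + 3267.516 + 7770.701 = 16834.39 units

16834 units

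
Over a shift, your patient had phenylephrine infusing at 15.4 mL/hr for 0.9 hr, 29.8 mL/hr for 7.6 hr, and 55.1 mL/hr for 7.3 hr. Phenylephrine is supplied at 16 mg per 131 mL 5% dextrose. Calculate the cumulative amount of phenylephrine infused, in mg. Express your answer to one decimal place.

78.5 mg

Concentration = 16 mg ÷ 131 mL = 0.1221374 mg/mL
Stage 1: 15.4 mL/hr × 0.9 hr = 13.86 mL → 13.86 mL × 0.1221374 mg/mL = 1.692824 mg
Stage 2: 29.8 mL/hr × 7.6 hr = 226.48 mL → 226.48 mL × 0.1221374 mg/mL = 27.66168 mg
Stage 3: 55.1 mL/hr × 7.3 hr = 402.23 mL → 402.23 mL × 0.1221374 mg/mL = 49.12733 mg
Total = 1.692824 + 27.66168 + 49.12733 = 78.48183 mg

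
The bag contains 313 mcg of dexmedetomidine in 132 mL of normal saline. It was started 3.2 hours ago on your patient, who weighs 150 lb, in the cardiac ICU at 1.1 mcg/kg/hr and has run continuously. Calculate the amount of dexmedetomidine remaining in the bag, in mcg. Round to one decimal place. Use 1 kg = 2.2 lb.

Weight = 150 lb ÷ 2.2 lb/kg = 68.18182 kg
Dose = 1.1 mcg/kg/hr × 68.18182 kg = 75 mcg/hr
Concentration = 313 mcg ÷ 132 mL = 2.371212 mcg/mL
Rate = 75 mcg/hr ÷ 2.371212 mcg/mL = 31.62939 mL/hr
Volume infused = 31.62939 mL/hr × 3.2 hr = 101.2141 mL
Volume remaining = 132 − 101.2141 = 30.78594 mL
Drug remaining = 30.78594 mL × 2.371212 mcg/mL = 73 mcg

73.0 mcg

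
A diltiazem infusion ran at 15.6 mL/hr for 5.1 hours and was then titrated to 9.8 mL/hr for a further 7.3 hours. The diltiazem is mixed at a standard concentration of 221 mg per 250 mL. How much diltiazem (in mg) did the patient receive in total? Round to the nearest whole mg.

Concentration = 221 mg ÷ 250 mL = 0.884 mg/mL
Stage 1: 15.6 mL/hr × 5.1 hr = 79.56 mL → 79.56 mL × 0.884 mg/mL = 70.33104 mg
Stage 2: 9.8 mL/hr × 7.3 hr = 71.54 mL → 71.54 mL × 0.884 mg/mL = 63.24136 mg
Total = 70.33104 + 63.24136 = 133.5724 mg

134 mg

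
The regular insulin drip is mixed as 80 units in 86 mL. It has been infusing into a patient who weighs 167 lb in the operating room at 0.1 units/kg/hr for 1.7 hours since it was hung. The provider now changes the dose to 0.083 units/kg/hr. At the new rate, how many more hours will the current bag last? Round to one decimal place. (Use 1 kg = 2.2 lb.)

10.6 hours

Initial rate:
Weight = 167 lb ÷ 2.2 lb/kg = 75.90909 kg
Dose = 0.1 units/kg/hr × 75.90909 kg = 7.590909 units/hr
Concentration = 80 units ÷ 86 mL = 0.9302326 units/mL
Rate = 7.590909 units/hr ÷ 0.9302326 units/mL = 8.160227 mL/hr
Volume infused so far = 8.160227 mL/hr × 1.7 hr = 13.87239 mL
Volume remaining = 86 − 13.87239 = 72.12761 mL
New rate:
Dose = 0.083 units/kg/hr × 75.90909 kg = 6.300455 units/hr
Rate = 6.300455 units/hr ÷ 0.9302326 units/mL = 6.772989 mL/hr
Time remaining = 72.12761 mL ÷ 6.772989 mL/hr = 10.6493 hr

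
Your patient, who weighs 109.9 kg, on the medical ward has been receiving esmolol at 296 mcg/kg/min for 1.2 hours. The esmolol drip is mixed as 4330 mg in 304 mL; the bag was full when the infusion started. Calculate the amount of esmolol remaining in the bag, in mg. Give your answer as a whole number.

Dose = 296 mcg/kg/min × 109.9 kg = 32530.4 mcg/min
32530.4 mcg/min × 60 min/hr = 1951824 mcg/hr
Concentration = 4330 mg ÷ 304 mL = 14.24342 mg/mL = 14243.42 mcg/mL
Rate = 1951824 mcg/hr ÷ 14243.42 mcg/mL = 137.0334 mL/hr
Volume infused = 137.0334 mL/hr × 1.2 hr = 164.44 mL
Volume remaining = 304 − 164.44 = 139.56 mL
Drug remaining = 139.56 mL × 14243.42 mcg/mL = 1987811 mcg = 1987.811 mg

1988 mg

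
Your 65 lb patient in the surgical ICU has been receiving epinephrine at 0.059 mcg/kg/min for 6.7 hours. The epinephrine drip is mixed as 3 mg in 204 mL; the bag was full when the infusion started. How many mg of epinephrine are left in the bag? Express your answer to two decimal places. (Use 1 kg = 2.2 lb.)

2.30 mg

Weight = 65 lb ÷ 2.2 lb/kg = 29.54545 kg
Dose = 0.059 mcg/kg/min × 29.54545 kg = 1.743182 mcg/min
1.743182 mcg/min × 60 min/hr = 104.5909 mcg/hr
Concentration = 3 mg ÷ 204 mL = 0.01470588 mg/mL = 14.70588 mcg/mL
Rate = 104.5909 mcg/hr ÷ 14.70588 mcg/mL = 7.112182 mL/hr
Volume infused = 7.112182 mL/hr × 6.7 hr = 47.65162 mL
Volume remaining = 204 − 47.65162 = 156.3484 mL
Drug remaining = 156.3484 mL × 14.70588 mcg/mL = 2299.241 mcg = 2.299241 mg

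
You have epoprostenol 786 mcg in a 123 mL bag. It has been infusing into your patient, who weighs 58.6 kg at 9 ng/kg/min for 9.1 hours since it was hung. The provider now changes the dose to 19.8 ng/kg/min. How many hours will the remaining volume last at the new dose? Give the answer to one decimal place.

Initial rate:
Dose = 9 ng/kg/min × 58.6 kg = 527.4 ng/min
527.4 ng/min × 60 min/hr = 31644 ng/hr
Concentration = 786 mcg ÷ 123 mL = 6.390244 mcg/mL = 6390.244 ng/mL
Rate = 31644 ng/hr ÷ 6390.244 ng/mL = 4.951924 mL/hr
Volume infused so far = 4.951924 mL/hr × 9.1 hr = 45.06251 mL
Volume remaining = 123 − 45.06251 = 77.93749 mL
New rate:
Dose = 19.8 ng/kg/min × 58.6 kg = 1160.28 ng/min
1160.28 ng/min × 60 min/hr = 69616.8 ng/hr
Rate = 69616.8 ng/hr ÷ 6390.244 ng/mL = 10.89423 mL/hr
Time remaining = 77.93749 mL ÷ 10.89423 mL/hr = 7.154015 hr

7.2 hours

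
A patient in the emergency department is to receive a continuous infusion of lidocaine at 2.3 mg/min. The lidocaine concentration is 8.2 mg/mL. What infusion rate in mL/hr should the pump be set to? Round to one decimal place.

2.3 mg/min × 60 min/hr = 138 mg/hr
Rate = 138 mg/hr ÷ 8.2 mg/mL = 16.82927 mL/hr

16.8 mL/hr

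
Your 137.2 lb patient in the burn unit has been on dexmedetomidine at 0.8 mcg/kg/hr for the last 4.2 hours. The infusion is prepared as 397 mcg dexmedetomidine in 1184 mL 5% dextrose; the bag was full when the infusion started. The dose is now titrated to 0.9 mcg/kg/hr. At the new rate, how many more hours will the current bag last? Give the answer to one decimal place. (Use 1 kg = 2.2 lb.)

3.3 hours

Initial rate:
Weight = 137.2 lb ÷ 2.2 lb/kg = 62.36364 kg
Dose = 0.8 mcg/kg/hr × 62.36364 kg = 49.89091 mcg/hr
Concentration = 397 mcg ÷ 1184 mL = 0.3353041 mcg/mL
Rate = 49.89091 mcg/hr ÷ 0.3353041 mcg/mL = 148.793 mL/hr
Volume infused so far = 148.793 mL/hr × 4.2 hr = 624.9308 mL
Volume remaining = 1184 − 624.9308 = 559.0692 mL
New rate:
Dose = 0.9 mcg/kg/hr × 62.36364 kg = 56.12727 mcg/hr
Rate = 56.12727 mcg/hr ÷ 0.3353041 mcg/mL = 167.3922 mL/hr
Time remaining = 559.0692 mL ÷ 167.3922 mL/hr = 3.339877 hr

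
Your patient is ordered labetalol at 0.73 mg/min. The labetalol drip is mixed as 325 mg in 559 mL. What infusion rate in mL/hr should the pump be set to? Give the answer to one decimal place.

0.73 mg/min × 60 min/hr = 43.8 mg/hr
Concentration = 325 mg ÷ 559 mL = 0.5813953 mg/mL
Rate = 43.8 mg/hr ÷ 0.5813953 mg/mL = 75.336 mL/hr

75.3 mL/hr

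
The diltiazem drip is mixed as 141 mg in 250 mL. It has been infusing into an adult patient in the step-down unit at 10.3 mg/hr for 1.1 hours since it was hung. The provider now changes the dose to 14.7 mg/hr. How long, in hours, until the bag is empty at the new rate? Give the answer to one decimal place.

Initial rate:
Concentration = 141 mg ÷ 250 mL = 0.564 mg/mL
Rate = 10.3 mg/hr ÷ 0.564 mg/mL = 18.26241 mL/hr
Volume infused so far = 18.26241 mL/hr × 1.1 hr = 20.08865 mL
Volume remaining = 250 − 20.08865 = 229.9113 mL
New rate:
Rate = 14.7 mg/hr ÷ 0.564 mg/mL = 26.06383 mL/hr
Time remaining = 229.9113 mL ÷ 26.06383 mL/hr = 8.821088 hr

8.8 hours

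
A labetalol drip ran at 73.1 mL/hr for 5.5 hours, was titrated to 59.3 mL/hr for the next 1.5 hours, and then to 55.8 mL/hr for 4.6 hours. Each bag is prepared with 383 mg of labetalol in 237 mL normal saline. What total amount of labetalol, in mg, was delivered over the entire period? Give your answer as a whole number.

Concentration = 383 mg ÷ 237 mL = 1.616034 mg/mL
Stage 1: 73.1 mL/hr × 5.5 hr = 402.05 mL → 402.05 mL × 1.616034 mg/mL = 649.7264 mg
Stage 2: 59.3 mL/hr × 1.5 hr = 88.95 mL → 88.95 mL × 1.616034 mg/mL = 143.7462 mg
Stage 3: 55.8 mL/hr × 4.6 hr = 256.68 mL → 256.68 mL × 1.616034 mg/mL = 414.8035 mg
Total = 649.7264 + 143.7462 + 414.8035 = 1208.276 mg

1208 mg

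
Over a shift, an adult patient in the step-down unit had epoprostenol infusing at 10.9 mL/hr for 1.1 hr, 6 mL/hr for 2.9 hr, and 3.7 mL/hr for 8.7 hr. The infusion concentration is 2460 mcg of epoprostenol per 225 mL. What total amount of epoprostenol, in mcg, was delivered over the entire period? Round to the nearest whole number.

673 mcg

Concentration = 2460 mcg ÷ 225 mL = 10.93333 mcg/mL
Stage 1: 10.9 mL/hr × 1.1 hr = 11.99 mL → 11.99 mL × 10.93333 mcg/mL = 131.0907 mcg
Stage 2: 6 mL/hr × 2.9 hr = 17.4 mL → 17.4 mL × 10.93333 mcg/mL = 190.24 mcg
Stage 3: 3.7 mL/hr × 8.7 hr = 32.19 mL → 32.19 mL × 10.93333 mcg/mL = 351.944 mcg
Total = 131.0907 + 190.24 + 351.944 = 673.2747 mcg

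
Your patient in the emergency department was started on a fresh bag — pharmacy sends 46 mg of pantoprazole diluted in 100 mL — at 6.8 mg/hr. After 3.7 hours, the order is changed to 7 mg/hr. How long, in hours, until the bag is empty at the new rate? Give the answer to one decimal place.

3.0 hours

Initial rate:
Concentration = 46 mg ÷ 100 mL = 0.46 mg/mL
Rate = 6.8 mg/hr ÷ 0.46 mg/mL = 14.78261 mL/hr
Volume infused so far = 14.78261 mL/hr × 3.7 hr = 54.69565 mL
Volume remaining = 100 − 54.69565 = 45.30435 mL
New rate:
Rate = 7 mg/hr ÷ 0.46 mg/mL = 15.21739 mL/hr
Time remaining = 45.30435 mL ÷ 15.21739 mL/hr = 2.977143 hr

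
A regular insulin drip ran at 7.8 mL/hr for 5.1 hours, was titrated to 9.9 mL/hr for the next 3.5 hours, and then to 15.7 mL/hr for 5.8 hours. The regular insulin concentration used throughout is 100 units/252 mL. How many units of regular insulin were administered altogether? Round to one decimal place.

65.7 units

Concentration = 100 units ÷ 252 mL = 0.3968254 units/mL
Stage 1: 7.8 mL/hr × 5.1 hr = 39.78 mL → 39.78 mL × 0.3968254 units/mL = 15.78571 units
Stage 2: 9.9 mL/hr × 3.5 hr = 34.65 mL → 34.65 mL × 0.3968254 units/mL = 13.75 units
Stage 3: 15.7 mL/hr × 5.8 hr = 91.06 mL → 91.06 mL × 0.3968254 units/mL = 36.13492 units
Total = 15.78571 + 13.75 + 36.13492 = 65.67063 units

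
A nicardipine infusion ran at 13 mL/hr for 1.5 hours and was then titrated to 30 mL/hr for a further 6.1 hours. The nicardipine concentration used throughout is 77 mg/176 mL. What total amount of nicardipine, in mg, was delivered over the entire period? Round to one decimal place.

88.6 mg

Concentration = 77 mg ÷ 176 mL = 0.4375 mg/mL
Stage 1: 13 mL/hr × 1.5 hr = 19.5 mL → 19.5 mL × 0.4375 mg/mL = 8.53125 mg
Stage 2: 30 mL/hr × 6.1 hr = 183 mL → 183 mL × 0.4375 mg/mL = 80.0625 mg
Total = 8.53125 + 80.0625 = 88.59375 mg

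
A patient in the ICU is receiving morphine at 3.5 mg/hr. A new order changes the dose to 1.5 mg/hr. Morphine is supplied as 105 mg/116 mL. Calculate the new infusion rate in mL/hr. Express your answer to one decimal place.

Concentration = 105 mg ÷ 116 mL = 0.9051724 mg/mL
Rate = 1.5 mg/hr ÷ 0.9051724 mg/mL = 1.657143 mL/hr

1.7 mL/hr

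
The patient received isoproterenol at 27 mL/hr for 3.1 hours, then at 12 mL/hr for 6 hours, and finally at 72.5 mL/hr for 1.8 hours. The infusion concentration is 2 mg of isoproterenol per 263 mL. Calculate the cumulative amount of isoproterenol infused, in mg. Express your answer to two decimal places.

Concentration = 2 mg ÷ 263 mL = 0.007604563 mg/mL
Stage 1: 27 mL/hr × 3.1 hr = 83.7 mL → 83.7 mL × 0.007604563 mg/mL = 0.6365019 mg
Stage 2: 12 mL/hr × 6 hr = 72 mL → 72 mL × 0.007604563 mg/mL = 0.5475285 mg
Stage 3: 72.5 mL/hr × 1.8 hr = 130.5 mL → 130.5 mL × 0.007604563 mg/mL = 0.9923954 mg
Total = 0.6365019 + 0.5475285 + 0.9923954 = 2.176426 mg

2.18 mg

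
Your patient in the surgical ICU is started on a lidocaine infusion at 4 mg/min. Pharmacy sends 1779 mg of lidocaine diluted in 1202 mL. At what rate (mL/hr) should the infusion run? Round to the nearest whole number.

162 mL/hr

4 mg/min × 60 min/hr = 240 mg/hr
Concentration = 1779 mg ÷ 1202 mL = 1.480033 mg/mL
Rate = 240 mg/hr ÷ 1.480033 mg/mL = 162.1585 mL/hr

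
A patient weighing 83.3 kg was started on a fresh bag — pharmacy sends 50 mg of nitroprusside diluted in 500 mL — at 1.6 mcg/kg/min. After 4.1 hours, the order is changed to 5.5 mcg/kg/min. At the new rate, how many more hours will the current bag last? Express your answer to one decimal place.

Initial rate:
Dose = 1.6 mcg/kg/min × 83.3 kg = 133.28 mcg/min
133.28 mcg/min × 60 min/hr = 7996.8 mcg/hr
Concentration = 50 mg ÷ 500 mL = 0.1 mg/mL = 100 mcg/mL
Rate = 7996.8 mcg/hr ÷ 100 mcg/mL = 79.968 mL/hr
Volume infused so far = 79.968 mL/hr × 4.1 hr = 327.8688 mL
Volume remaining = 500 − 327.8688 = 172.1312 mL
New rate:
Dose = 5.5 mcg/kg/min × 83.3 kg = 458.15 mcg/min
458.15 mcg/min × 60 min/hr = 27489 mcg/hr
Rate = 27489 mcg/hr ÷ 100 mcg/mL = 274.89 mL/hr
Time remaining = 172.1312 mL ÷ 274.89 mL/hr = 0.6261821 hr

0.6 hours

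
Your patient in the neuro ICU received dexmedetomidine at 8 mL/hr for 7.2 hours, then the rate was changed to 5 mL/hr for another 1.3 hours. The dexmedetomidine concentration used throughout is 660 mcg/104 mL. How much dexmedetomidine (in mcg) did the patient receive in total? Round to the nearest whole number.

Concentration = 660 mcg ÷ 104 mL = 6.346154 mcg/mL
Stage 1: 8 mL/hr × 7.2 hr = 57.6 mL → 57.6 mL × 6.346154 mcg/mL = 365.5385 mcg
Stage 2: 5 mL/hr × 1.3 hr = 6.5 mL → 6.5 mL × 6.346154 mcg/mL = 41.25 mcg
Total = 365.5385 + 41.25 = 406.7885 mcg

407 mcg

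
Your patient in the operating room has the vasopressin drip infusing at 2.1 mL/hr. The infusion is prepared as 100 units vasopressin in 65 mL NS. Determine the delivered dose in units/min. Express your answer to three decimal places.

0.054 units/min

Concentration = 100 units ÷ 65 mL = 1.538462 units/mL
Drug rate = 2.1 mL/hr × 1.538462 units/mL = 3.230769 units/hr
3.230769 units/hr ÷ 60 min/hr = 0.05384615 units/min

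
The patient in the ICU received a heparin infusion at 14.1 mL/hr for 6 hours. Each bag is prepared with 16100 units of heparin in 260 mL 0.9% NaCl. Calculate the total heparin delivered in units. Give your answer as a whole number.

Concentration = 16100 units ÷ 260 mL = 61.92308 units/mL
Drug rate = 14.1 mL/hr × 61.92308 units/mL = 873.1154 units/hr
Total = 873.1154 units/hr × 6 hr = 5238.692 units

5239 units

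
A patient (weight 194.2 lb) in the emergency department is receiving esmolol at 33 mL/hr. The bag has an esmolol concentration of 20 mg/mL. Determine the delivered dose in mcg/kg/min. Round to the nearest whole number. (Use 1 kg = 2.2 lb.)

125 mcg/kg/min

Weight = 194.2 lb ÷ 2.2 lb/kg = 88.27273 kg
Concentration = 20 mg/mL = 20000 mcg/mL
Drug rate = 33 mL/hr × 20000 mcg/mL = 660000 mcg/hr
660000 mcg/hr ÷ 60 min/hr = 11000 mcg/min
11000 mcg/min ÷ 88.27273 kg = 124.6138 mcg/kg/min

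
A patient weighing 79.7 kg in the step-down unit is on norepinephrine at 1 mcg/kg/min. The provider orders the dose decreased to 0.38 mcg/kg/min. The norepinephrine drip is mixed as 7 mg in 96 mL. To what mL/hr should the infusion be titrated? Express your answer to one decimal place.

24.9 mL/hr

Dose = 0.38 mcg/kg/min × 79.7 kg = 30.286 mcg/min
30.286 mcg/min × 60 min/hr = 1817.16 mcg/hr
Concentration = 7 mg ÷ 96 mL = 0.07291667 mg/mL = 72.91667 mcg/mL
Rate = 1817.16 mcg/hr ÷ 72.91667 mcg/mL = 24.92105 mL/hr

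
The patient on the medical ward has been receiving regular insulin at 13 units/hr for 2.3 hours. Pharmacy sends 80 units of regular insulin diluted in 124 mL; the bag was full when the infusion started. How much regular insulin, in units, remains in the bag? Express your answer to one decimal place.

Concentration = 80 units ÷ 124 mL = 0.6451613 units/mL
Rate = 13 units/hr ÷ 0.6451613 units/mL = 20.15 mL/hr
Volume infused = 20.15 mL/hr × 2.3 hr = 46.345 mL
Volume remaining = 124 − 46.345 = 77.655 mL
Drug remaining = 77.655 mL × 0.6451613 units/mL = 50.1 units

50.1 units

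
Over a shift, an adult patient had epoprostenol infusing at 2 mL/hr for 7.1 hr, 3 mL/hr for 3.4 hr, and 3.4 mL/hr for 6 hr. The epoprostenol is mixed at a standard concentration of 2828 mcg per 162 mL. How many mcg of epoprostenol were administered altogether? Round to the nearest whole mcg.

Concentration = 2828 mcg ÷ 162 mL = 17.45679 mcg/mL
Stage 1: 2 mL/hr × 7.1 hr = 14.2 mL → 14.2 mL × 17.45679 mcg/mL = 247.8864 mcg
Stage 2: 3 mL/hr × 3.4 hr = 10.2 mL → 10.2 mL × 17.45679 mcg/mL = 178.0593 mcg
Stage 3: 3.4 mL/hr × 6 hr = 20.4 mL → 20.4 mL × 17.45679 mcg/mL = 356.1185 mcg
Total = 247.8864 + 178.0593 + 356.1185 = 782.0642 mcg

782 mcg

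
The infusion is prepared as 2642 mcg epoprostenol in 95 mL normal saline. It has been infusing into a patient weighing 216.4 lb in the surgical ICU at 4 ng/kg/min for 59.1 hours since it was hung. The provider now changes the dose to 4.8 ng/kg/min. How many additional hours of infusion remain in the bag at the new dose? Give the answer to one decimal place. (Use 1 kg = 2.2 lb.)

44.0 hours

Initial rate:
Weight = 216.4 lb ÷ 2.2 lb/kg = 98.36364 kg
Dose = 4 ng/kg/min × 98.36364 kg = 393.4545 ng/min
393.4545 ng/min × 60 min/hr = 23607.27 ng/hr
Concentration = 2642 mcg ÷ 95 mL = 27.81053 mcg/mL = 27810.53 ng/mL
Rate = 23607.27 ng/hr ÷ 27810.53 ng/mL = 0.8488611 mL/hr
Volume infused so far = 0.8488611 mL/hr × 59.1 hr = 50.16769 mL
Volume remaining = 95 − 50.16769 = 44.83231 mL
New rate:
Dose = 4.8 ng/kg/min × 98.36364 kg = 472.1455 ng/min
472.1455 ng/min × 60 min/hr = 28328.73 ng/hr
Rate = 28328.73 ng/hr ÷ 27810.53 ng/mL = 1.018633 mL/hr
Time remaining = 44.83231 mL ÷ 1.018633 mL/hr = 44.01222 hr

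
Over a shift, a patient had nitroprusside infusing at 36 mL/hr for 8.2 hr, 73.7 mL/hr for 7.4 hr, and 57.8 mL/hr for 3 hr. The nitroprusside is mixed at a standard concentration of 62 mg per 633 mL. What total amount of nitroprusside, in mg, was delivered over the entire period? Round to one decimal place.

99.3 mg

Concentration = 62 mg ÷ 633 mL = 0.09794629 mg/mL
Stage 1: 36 mL/hr × 8.2 hr = 295.2 mL → 295.2 mL × 0.09794629 mg/mL = 28.91374 mg
Stage 2: 73.7 mL/hr × 7.4 hr = 545.38 mL → 545.38 mL × 0.09794629 mg/mL = 53.41795 mg
Stage 3: 57.8 mL/hr × 3 hr = 173.4 mL → 173.4 mL × 0.09794629 mg/mL = 16.98389 mg
Total = 28.91374 + 53.41795 + 16.98389 = 99.31558 mg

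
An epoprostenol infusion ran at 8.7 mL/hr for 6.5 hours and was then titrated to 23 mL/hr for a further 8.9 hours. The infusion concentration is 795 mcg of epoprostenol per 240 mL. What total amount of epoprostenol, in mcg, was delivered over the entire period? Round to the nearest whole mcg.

865 mcg

Concentration = 795 mcg ÷ 240 mL = 3.3125 mcg/mL
Stage 1: 8.7 mL/hr × 6.5 hr = 56.55 mL → 56.55 mL × 3.3125 mcg/mL = 187.3219 mcg
Stage 2: 23 mL/hr × 8.9 hr = 204.7 mL → 204.7 mL × 3.3125 mcg/mL = 678.0688 mcg
Total = 187.3219 + 678.0688 = 865.3906 mcg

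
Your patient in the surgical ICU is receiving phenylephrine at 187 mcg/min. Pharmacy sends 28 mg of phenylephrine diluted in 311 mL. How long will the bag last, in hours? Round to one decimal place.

2.5 hours

187 mcg/min × 60 min/hr = 11220 mcg/hr
Concentration = 28 mg ÷ 311 mL = 0.09003215 mg/mL = 90.03215 mcg/mL
Rate = 11220 mcg/hr ÷ 90.03215 mcg/mL = 124.6221 mL/hr
Duration = 311 mL ÷ 124.6221 mL/hr = 2.495544 hr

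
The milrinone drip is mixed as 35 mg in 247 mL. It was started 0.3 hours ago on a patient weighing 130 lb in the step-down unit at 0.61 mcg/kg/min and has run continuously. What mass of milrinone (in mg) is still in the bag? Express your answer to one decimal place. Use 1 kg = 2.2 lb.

34.4 mg

Weight = 130 lb ÷ 2.2 lb/kg = 59.09091 kg
Dose = 0.61 mcg/kg/min × 59.09091 kg = 36.04545 mcg/min
36.04545 mcg/min × 60 min/hr = 2162.727 mcg/hr
Concentration = 35 mg ÷ 247 mL = 0.1417004 mg/mL = 141.7004 mcg/mL
Rate = 2162.727 mcg/hr ÷ 141.7004 mcg/mL = 15.26268 mL/hr
Volume infused = 15.26268 mL/hr × 0.3 hr = 4.578803 mL
Volume remaining = 247 − 4.578803 = 242.4212 mL
Drug remaining = 242.4212 mL × 141.7004 mcg/mL = 34351.18 mcg = 34.35118 mg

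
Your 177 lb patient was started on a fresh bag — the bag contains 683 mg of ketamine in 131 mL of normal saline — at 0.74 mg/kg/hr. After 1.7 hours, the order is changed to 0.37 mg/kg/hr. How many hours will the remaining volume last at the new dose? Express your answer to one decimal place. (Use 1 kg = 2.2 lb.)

Initial rate:
Weight = 177 lb ÷ 2.2 lb/kg = 80.45455 kg
Dose = 0.74 mg/kg/hr × 80.45455 kg = 59.53636 mg/hr
Concentration = 683 mg ÷ 131 mL = 5.21374 mg/mL
Rate = 59.53636 mg/hr ÷ 5.21374 mg/mL = 11.41913 mL/hr
Volume infused so far = 11.41913 mL/hr × 1.7 hr = 19.41252 mL
Volume remaining = 131 − 19.41252 = 111.5875 mL
New rate:
Dose = 0.37 mg/kg/hr × 80.45455 kg = 29.76818 mg/hr
Rate = 29.76818 mg/hr ÷ 5.21374 mg/mL = 5.709563 mL/hr
Time remaining = 111.5875 mL ÷ 5.709563 mL/hr = 19.54396 hr

19.5 hours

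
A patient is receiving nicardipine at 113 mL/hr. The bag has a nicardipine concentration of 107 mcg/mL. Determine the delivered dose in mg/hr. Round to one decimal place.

12.1 mg/hr

Concentration = 107 mcg/mL = 0.107 mg/mL
Drug rate = 113 mL/hr × 0.107 mg/mL = 12.091 mg/hr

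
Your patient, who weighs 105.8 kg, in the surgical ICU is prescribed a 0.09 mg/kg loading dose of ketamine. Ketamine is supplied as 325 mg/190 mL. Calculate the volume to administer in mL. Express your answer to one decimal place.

5.6 mL

Dose = 0.09 mg/kg × 105.8 kg = 9.522 mg
Concentration = 325 mg ÷ 190 mL = 1.710526 mg/mL
Volume = 9.522 mg ÷ 1.710526 mg/mL = 5.566708 mL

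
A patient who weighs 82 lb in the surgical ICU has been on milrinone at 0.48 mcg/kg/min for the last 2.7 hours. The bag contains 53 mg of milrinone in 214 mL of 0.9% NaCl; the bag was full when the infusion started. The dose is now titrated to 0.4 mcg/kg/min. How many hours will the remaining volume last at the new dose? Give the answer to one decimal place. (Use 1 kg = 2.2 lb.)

56.0 hours

Initial rate:
Weight = 82 lb ÷ 2.2 lb/kg = 37.27273 kg
Dose = 0.48 mcg/kg/min × 37.27273 kg = 17.89091 mcg/min
17.89091 mcg/min × 60 min/hr = 1073.455 mcg/hr
Concentration = 53 mg ÷ 214 mL = 0.2476636 mg/mL = 247.6636 mcg/mL
Rate = 1073.455 mcg/hr ÷ 247.6636 mcg/mL = 4.334326 mL/hr
Volume infused so far = 4.334326 mL/hr × 2.7 hr = 11.70268 mL
Volume remaining = 214 − 11.70268 = 202.2973 mL
New rate:
Dose = 0.4 mcg/kg/min × 37.27273 kg = 14.90909 mcg/min
14.90909 mcg/min × 60 min/hr = 894.5455 mcg/hr
Rate = 894.5455 mcg/hr ÷ 247.6636 mcg/mL = 3.611938 mL/hr
Time remaining = 202.2973 mL ÷ 3.611938 mL/hr = 56.00797 hr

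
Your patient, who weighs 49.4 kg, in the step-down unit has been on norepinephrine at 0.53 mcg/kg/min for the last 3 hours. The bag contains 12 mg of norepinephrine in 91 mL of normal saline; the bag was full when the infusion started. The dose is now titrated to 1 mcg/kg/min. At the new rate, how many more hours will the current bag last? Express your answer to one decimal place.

2.5 hours

Initial rate:
Dose = 0.53 mcg/kg/min × 49.4 kg = 26.182 mcg/min
26.182 mcg/min × 60 min/hr = 1570.92 mcg/hr
Concentration = 12 mg ÷ 91 mL = 0.1318681 mg/mL = 131.8681 mcg/mL
Rate = 1570.92 mcg/hr ÷ 131.8681 mcg/mL = 11.91281 mL/hr
Volume infused so far = 11.91281 mL/hr × 3 hr = 35.73843 mL
Volume remaining = 91 − 35.73843 = 55.26157 mL
New rate:
Dose = 1 mcg/kg/min × 49.4 kg = 49.4 mcg/min
49.4 mcg/min × 60 min/hr = 2964 mcg/hr
Rate = 2964 mcg/hr ÷ 131.8681 mcg/mL = 22.477 mL/hr
Time remaining = 55.26157 mL ÷ 22.477 mL/hr = 2.458583 hr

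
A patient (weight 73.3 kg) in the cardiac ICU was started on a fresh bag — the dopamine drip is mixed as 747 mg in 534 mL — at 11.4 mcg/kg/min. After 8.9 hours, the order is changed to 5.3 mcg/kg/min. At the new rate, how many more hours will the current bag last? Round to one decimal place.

12.9 hours

Initial rate:
Dose = 11.4 mcg/kg/min × 73.3 kg = 835.62 mcg/min
835.62 mcg/min × 60 min/hr = 50137.2 mcg/hr
Concentration = 747 mg ÷ 534 mL = 1.398876 mg/mL = 1398.876 mcg/mL
Rate = 50137.2 mcg/hr ÷ 1398.876 mcg/mL = 35.84105 mL/hr
Volume infused so far = 35.84105 mL/hr × 8.9 hr = 318.9854 mL
Volume remaining = 534 − 318.9854 = 215.0146 mL
New rate:
Dose = 5.3 mcg/kg/min × 73.3 kg = 388.49 mcg/min
388.49 mcg/min × 60 min/hr = 23309.4 mcg/hr
Rate = 23309.4 mcg/hr ÷ 1398.876 mcg/mL = 16.66294 mL/hr
Time remaining = 215.0146 mL ÷ 16.66294 mL/hr = 12.90376 hr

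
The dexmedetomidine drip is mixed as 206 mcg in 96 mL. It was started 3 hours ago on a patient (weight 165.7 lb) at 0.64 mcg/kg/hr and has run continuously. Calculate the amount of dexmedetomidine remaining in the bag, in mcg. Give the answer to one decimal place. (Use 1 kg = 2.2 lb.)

Weight = 165.7 lb ÷ 2.2 lb/kg = 75.31818 kg
Dose = 0.64 mcg/kg/hr × 75.31818 kg = 48.20364 mcg/hr
Concentration = 206 mcg ÷ 96 mL = 2.145833 mcg/mL
Rate = 48.20364 mcg/hr ÷ 2.145833 mcg/mL = 22.46383 mL/hr
Volume infused = 22.46383 mL/hr × 3 hr = 67.39149 mL
Volume remaining = 96 − 67.39149 = 28.60851 mL
Drug remaining = 28.60851 mL × 2.145833 mcg/mL = 61.38909 mcg

61.4 mcg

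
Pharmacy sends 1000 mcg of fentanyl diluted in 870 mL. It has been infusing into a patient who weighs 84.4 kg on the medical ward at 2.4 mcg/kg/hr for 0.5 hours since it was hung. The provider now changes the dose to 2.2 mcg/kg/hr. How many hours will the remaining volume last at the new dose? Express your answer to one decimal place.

4.8 hours

Initial rate:
Dose = 2.4 mcg/kg/hr × 84.4 kg = 202.56 mcg/hr
Concentration = 1000 mcg ÷ 870 mL = 1.149425 mcg/mL
Rate = 202.56 mcg/hr ÷ 1.149425 mcg/mL = 176.2272 mL/hr
Volume infused so far = 176.2272 mL/hr × 0.5 hr = 88.1136 mL
Volume remaining = 870 − 88.1136 = 781.8864 mL
New rate:
Dose = 2.2 mcg/kg/hr × 84.4 kg = 185.68 mcg/hr
Rate = 185.68 mcg/hr ÷ 1.149425 mcg/mL = 161.5416 mL/hr
Time remaining = 781.8864 mL ÷ 161.5416 mL/hr = 4.840155 hr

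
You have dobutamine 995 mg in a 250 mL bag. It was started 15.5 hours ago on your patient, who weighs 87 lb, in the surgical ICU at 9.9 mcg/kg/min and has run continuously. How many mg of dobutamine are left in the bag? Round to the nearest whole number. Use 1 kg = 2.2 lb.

631 mg

Weight = 87 lb ÷ 2.2 lb/kg = 39.54545 kg
Dose = 9.9 mcg/kg/min × 39.54545 kg = 391.5 mcg/min
391.5 mcg/min × 60 min/hr = 23490 mcg/hr
Concentration = 995 mg ÷ 250 mL = 3.98 mg/mL = 3980 mcg/mL
Rate = 23490 mcg/hr ÷ 3980 mcg/mL = 5.90201 mL/hr
Volume infused = 5.90201 mL/hr × 15.5 hr = 91.48116 mL
Volume remaining = 250 − 91.48116 = 158.5188 mL
Drug remaining = 158.5188 mL × 3980 mcg/mL = 630905 mcg = 630.905 mg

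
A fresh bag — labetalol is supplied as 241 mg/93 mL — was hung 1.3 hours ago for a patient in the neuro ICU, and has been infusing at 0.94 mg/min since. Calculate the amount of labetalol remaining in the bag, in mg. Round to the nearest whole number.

0.94 mg/min × 60 min/hr = 56.4 mg/hr
Concentration = 241 mg ÷ 93 mL = 2.591398 mg/mL
Rate = 56.4 mg/hr ÷ 2.591398 mg/mL = 21.76432 mL/hr
Volume infused = 21.76432 mL/hr × 1.3 hr = 28.29361 mL
Volume remaining = 93 − 28.29361 = 64.70639 mL
Drug remaining = 64.70639 mL × 2.591398 mg/mL = 167.68 mg

168 mg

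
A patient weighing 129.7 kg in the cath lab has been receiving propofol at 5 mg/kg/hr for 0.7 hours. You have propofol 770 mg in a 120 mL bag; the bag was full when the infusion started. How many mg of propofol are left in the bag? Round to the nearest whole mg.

Dose = 5 mg/kg/hr × 129.7 kg = 648.5 mg/hr
Concentration = 770 mg ÷ 120 mL = 6.416667 mg/mL
Rate = 648.5 mg/hr ÷ 6.416667 mg/mL = 101.0649 mL/hr
Volume infused = 101.0649 mL/hr × 0.7 hr = 70.74545 mL
Volume remaining = 120 − 70.74545 = 49.25455 mL
Drug remaining = 49.25455 mL × 6.416667 mg/mL = 316.05 mg

316 mg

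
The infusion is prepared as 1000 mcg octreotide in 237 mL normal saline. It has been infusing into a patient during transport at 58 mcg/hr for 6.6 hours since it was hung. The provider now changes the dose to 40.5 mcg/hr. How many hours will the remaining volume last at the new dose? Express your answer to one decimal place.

Initial rate:
Concentration = 1000 mcg ÷ 237 mL = 4.219409 mcg/mL
Rate = 58 mcg/hr ÷ 4.219409 mcg/mL = 13.746 mL/hr
Volume infused so far = 13.746 mL/hr × 6.6 hr = 90.7236 mL
Volume remaining = 237 − 90.7236 = 146.2764 mL
New rate:
Rate = 40.5 mcg/hr ÷ 4.219409 mcg/mL = 9.5985 mL/hr
Time remaining = 146.2764 mL ÷ 9.5985 mL/hr = 15.23951 hr

15.2 hours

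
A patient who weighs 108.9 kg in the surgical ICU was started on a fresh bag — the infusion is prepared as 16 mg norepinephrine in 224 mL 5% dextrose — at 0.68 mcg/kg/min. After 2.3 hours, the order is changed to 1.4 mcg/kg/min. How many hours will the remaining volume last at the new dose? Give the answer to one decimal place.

Initial rate:
Dose = 0.68 mcg/kg/min × 108.9 kg = 74.052 mcg/min
74.052 mcg/min × 60 min/hr = 4443.12 mcg/hr
Concentration = 16 mg ÷ 224 mL = 0.07142857 mg/mL = 71.42857 mcg/mL
Rate = 4443.12 mcg/hr ÷ 71.42857 mcg/mL = 62.20368 mL/hr
Volume infused so far = 62.20368 mL/hr × 2.3 hr = 143.0685 mL
Volume remaining = 224 − 143.0685 = 80.93154 mL
New rate:
Dose = 1.4 mcg/kg/min × 108.9 kg = 152.46 mcg/min
152.46 mcg/min × 60 min/hr = 9147.6 mcg/hr
Rate = 9147.6 mcg/hr ÷ 71.42857 mcg/mL = 128.0664 mL/hr
Time remaining = 80.93154 mL ÷ 128.0664 mL/hr = 0.6319498 hr

0.6 hours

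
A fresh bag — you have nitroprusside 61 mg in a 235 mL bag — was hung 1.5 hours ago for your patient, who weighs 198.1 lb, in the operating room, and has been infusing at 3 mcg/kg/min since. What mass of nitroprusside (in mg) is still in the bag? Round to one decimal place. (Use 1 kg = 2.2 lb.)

Weight = 198.1 lb ÷ 2.2 lb/kg = 90.04545 kg
Dose = 3 mcg/kg/min × 90.04545 kg = 270.1364 mcg/min
270.1364 mcg/min × 60 min/hr = 16208.18 mcg/hr
Concentration = 61 mg ÷ 235 mL = 0.2595745 mg/mL = 259.5745 mcg/mL
Rate = 16208.18 mcg/hr ÷ 259.5745 mcg/mL = 62.44136 mL/hr
Volume infused = 62.44136 mL/hr × 1.5 hr = 93.66203 mL
Volume remaining = 235 − 93.66203 = 141.338 mL
Drug remaining = 141.338 mL × 259.5745 mcg/mL = 36687.73 mcg = 36.68773 mg

36.7 mg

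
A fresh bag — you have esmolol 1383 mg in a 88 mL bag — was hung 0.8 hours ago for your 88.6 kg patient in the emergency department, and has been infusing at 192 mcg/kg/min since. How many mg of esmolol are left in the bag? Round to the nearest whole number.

566 mg

Dose = 192 mcg/kg/min × 88.6 kg = 17011.2 mcg/min
17011.2 mcg/min × 60 min/hr = 1020672 mcg/hr
Concentration = 1383 mg ÷ 88 mL = 15.71591 mg/mL = 15715.91 mcg/mL
Rate = 1020672 mcg/hr ÷ 15715.91 mcg/mL = 64.94515 mL/hr
Volume infused = 64.94515 mL/hr × 0.8 hr = 51.95612 mL
Volume remaining = 88 − 51.95612 = 36.04388 mL
Drug remaining = 36.04388 mL × 15715.91 mcg/mL = 566462.4 mcg = 566.4624 mg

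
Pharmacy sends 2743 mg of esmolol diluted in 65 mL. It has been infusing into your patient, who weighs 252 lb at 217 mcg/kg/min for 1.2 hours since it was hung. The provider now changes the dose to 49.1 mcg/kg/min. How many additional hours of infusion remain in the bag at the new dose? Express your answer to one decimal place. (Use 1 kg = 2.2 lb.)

2.8 hours

Initial rate:
Weight = 252 lb ÷ 2.2 lb/kg = 114.5455 kg
Dose = 217 mcg/kg/min × 114.5455 kg = 24856.36 mcg/min
24856.36 mcg/min × 60 min/hr = 1491382 mcg/hr
Concentration = 2743 mg ÷ 65 mL = 42.2 mg/mL = 42200 mcg/mL
Rate = 1491382 mcg/hr ÷ 42200 mcg/mL = 35.3408 mL/hr
Volume infused so far = 35.3408 mL/hr × 1.2 hr = 42.40896 mL
Volume remaining = 65 − 42.40896 = 22.59104 mL
New rate:
Dose = 49.1 mcg/kg/min × 114.5455 kg = 5624.182 mcg/min
5624.182 mcg/min × 60 min/hr = 337450.9 mcg/hr
Rate = 337450.9 mcg/hr ÷ 42200 mcg/mL = 7.996467 mL/hr
Time remaining = 22.59104 mL ÷ 7.996467 mL/hr = 2.825127 hr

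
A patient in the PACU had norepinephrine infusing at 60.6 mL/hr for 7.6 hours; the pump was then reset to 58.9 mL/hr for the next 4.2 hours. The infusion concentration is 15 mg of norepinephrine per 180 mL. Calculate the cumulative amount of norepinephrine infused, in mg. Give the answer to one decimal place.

Concentration = 15 mg ÷ 180 mL = 0.08333333 mg/mL
Stage 1: 60.6 mL/hr × 7.6 hr = 460.56 mL → 460.56 mL × 0.08333333 mg/mL = 38.38 mg
Stage 2: 58.9 mL/hr × 4.2 hr = 247.38 mL → 247.38 mL × 0.08333333 mg/mL = 20.615 mg
Total = 38.38 + 20.615 = 58.995 mg

59.0 mg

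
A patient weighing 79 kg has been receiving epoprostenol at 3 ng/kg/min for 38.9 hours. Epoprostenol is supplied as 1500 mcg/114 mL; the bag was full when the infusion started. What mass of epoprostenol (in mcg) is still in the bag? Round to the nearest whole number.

947 mcg

Dose = 3 ng/kg/min × 79 kg = 237 ng/min
237 ng/min × 60 min/hr = 14220 ng/hr
Concentration = 1500 mcg ÷ 114 mL = 13.15789 mcg/mL = 13157.89 ng/mL
Rate = 14220 ng/hr ÷ 13157.89 ng/mL = 1.08072 mL/hr
Volume infused = 1.08072 mL/hr × 38.9 hr = 42.04001 mL
Volume remaining = 114 − 42.04001 = 71.95999 mL
Drug remaining = 71.95999 mL × 13157.89 ng/mL = 946842 ng = 946.842 mcg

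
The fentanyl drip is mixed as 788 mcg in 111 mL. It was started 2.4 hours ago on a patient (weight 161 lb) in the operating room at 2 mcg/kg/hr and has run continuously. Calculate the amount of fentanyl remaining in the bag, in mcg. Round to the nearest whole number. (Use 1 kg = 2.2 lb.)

Weight = 161 lb ÷ 2.2 lb/kg = 73.18182 kg
Dose = 2 mcg/kg/hr × 73.18182 kg = 146.3636 mcg/hr
Concentration = 788 mcg ÷ 111 mL = 7.099099 mcg/mL
Rate = 146.3636 mcg/hr ÷ 7.099099 mcg/mL = 20.61721 mL/hr
Volume infused = 20.61721 mL/hr × 2.4 hr = 49.48131 mL
Volume remaining = 111 − 49.48131 = 61.51869 mL
Drug remaining = 61.51869 mL × 7.099099 mcg/mL = 436.7273 mcg

437 mcg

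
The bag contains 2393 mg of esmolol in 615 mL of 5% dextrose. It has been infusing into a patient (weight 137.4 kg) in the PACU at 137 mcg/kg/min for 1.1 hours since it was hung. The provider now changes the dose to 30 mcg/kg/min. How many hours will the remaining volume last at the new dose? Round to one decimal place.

Initial rate:
Dose = 137 mcg/kg/min × 137.4 kg = 18823.8 mcg/min
18823.8 mcg/min × 60 min/hr = 1129428 mcg/hr
Concentration = 2393 mg ÷ 615 mL = 3.891057 mg/mL = 3891.057 mcg/mL
Rate = 1129428 mcg/hr ÷ 3891.057 mcg/mL = 290.2625 mL/hr
Volume infused so far = 290.2625 mL/hr × 1.1 hr = 319.2888 mL
Volume remaining = 615 − 319.2888 = 295.7112 mL
New rate:
Dose = 30 mcg/kg/min × 137.4 kg = 4122 mcg/min
4122 mcg/min × 60 min/hr = 247320 mcg/hr
Rate = 247320 mcg/hr ÷ 3891.057 mcg/mL = 63.56114 mL/hr
Time remaining = 295.7112 mL ÷ 63.56114 mL/hr = 4.65239 hr

4.7 hours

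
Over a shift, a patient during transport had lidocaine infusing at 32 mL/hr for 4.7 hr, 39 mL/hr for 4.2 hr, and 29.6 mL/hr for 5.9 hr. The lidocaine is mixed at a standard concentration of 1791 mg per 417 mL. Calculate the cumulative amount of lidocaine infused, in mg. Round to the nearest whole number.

2100 mg

Concentration = 1791 mg ÷ 417 mL = 4.294964 mg/mL
Stage 1: 32 mL/hr × 4.7 hr = 150.4 mL → 150.4 mL × 4.294964 mg/mL = 645.9626 mg
Stage 2: 39 mL/hr × 4.2 hr = 163.8 mL → 163.8 mL × 4.294964 mg/mL = 703.5151 mg
Stage 3: 29.6 mL/hr × 5.9 hr = 174.64 mL → 174.64 mL × 4.294964 mg/mL = 750.0725 mg
Total = 645.9626 + 703.5151 + 750.0725 = 2099.55 mg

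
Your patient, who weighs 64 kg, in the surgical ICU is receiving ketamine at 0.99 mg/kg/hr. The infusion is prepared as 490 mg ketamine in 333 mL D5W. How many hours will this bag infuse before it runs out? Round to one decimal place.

Dose = 0.99 mg/kg/hr × 64 kg = 63.36 mg/hr
Concentration = 490 mg ÷ 333 mL = 1.471471 mg/mL
Rate = 63.36 mg/hr ÷ 1.471471 mg/mL = 43.05894 mL/hr
Duration = 333 mL ÷ 43.05894 mL/hr = 7.733586 hr

7.7 hours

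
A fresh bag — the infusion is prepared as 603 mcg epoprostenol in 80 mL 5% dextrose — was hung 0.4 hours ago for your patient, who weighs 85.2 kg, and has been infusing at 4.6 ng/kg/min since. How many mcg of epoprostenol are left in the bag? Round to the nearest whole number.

594 mcg

Dose = 4.6 ng/kg/min × 85.2 kg = 391.92 ng/min
391.92 ng/min × 60 min/hr = 23515.2 ng/hr
Concentration = 603 mcg ÷ 80 mL = 7.5375 mcg/mL = 7537.5 ng/mL
Rate = 23515.2 ng/hr ÷ 7537.5 ng/mL = 3.119761 mL/hr
Volume infused = 3.119761 mL/hr × 0.4 hr = 1.247904 mL
Volume remaining = 80 − 1.247904 = 78.7521 mL
Drug remaining = 78.7521 mL × 7537.5 ng/mL = 593593.9 ng = 593.5939 mcg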